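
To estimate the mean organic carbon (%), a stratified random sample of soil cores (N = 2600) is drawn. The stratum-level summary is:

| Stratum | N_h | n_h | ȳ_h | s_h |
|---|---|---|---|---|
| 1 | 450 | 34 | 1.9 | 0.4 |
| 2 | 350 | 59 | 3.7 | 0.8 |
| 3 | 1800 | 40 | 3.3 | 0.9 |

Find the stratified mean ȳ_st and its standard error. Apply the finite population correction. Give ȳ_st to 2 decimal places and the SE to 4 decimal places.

ȳ_st ≈ 3.11, SE ≈ 0.0989

ȳ_st = Σ W_h ȳ_h = (450·1.9 + 350·3.7 + 1800·3.3)/2600 = 3.11154
V̂(ȳ_st) = Σ W_h² (1 − n_h/N_h) s_h²/n_h, with W_h = N_h/N and N = 2600:
  stratum 1: (450/2600)²·(1 − 34/450)·0.4²/34 = 0.000130317
  stratum 2: (350/2600)²·(1 − 59/350)·0.8²/59 = 0.000163434
  stratum 3: (1800/2600)²·(1 − 40/1800)·0.9²/40 = 0.00948994
V̂(ȳ_st) = 0.00978369
SE(ȳ_st) = √0.00978369 = 0.0989125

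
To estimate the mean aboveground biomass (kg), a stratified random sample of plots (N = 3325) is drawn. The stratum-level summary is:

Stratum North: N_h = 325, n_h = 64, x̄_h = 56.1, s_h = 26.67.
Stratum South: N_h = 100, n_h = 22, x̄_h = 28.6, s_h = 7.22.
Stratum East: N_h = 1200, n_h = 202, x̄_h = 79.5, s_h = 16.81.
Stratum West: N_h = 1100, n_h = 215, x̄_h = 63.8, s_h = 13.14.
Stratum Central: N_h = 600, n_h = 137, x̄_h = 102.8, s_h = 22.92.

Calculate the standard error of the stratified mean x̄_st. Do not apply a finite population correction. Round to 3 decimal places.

V̂(x̄_st) = Σ W_h² s_h²/n_h, with W_h = N_h/N and N = 3325:
  stratum North: (325/3325)²·26.67²/64 = 0.106182
  stratum South: (100/3325)²·7.22²/22 = 0.00214323
  stratum East: (1200/3325)²·16.81²/202 = 0.182206
  stratum West: (1100/3325)²·13.14²/215 = 0.087893
  stratum Central: (600/3325)²·22.92²/137 = 0.124861
V̂(x̄_st) = 0.503285
SE(x̄_st) = √0.503285 = 0.709426

SE(x̄_st) ≈ 0.709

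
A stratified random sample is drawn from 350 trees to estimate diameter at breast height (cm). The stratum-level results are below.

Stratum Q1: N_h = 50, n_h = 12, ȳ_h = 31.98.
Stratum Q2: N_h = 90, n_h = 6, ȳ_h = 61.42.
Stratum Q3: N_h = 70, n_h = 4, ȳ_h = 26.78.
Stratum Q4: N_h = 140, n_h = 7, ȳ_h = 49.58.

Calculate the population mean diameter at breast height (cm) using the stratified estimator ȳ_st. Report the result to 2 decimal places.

N = Σ N_h = 350. Stratum weights W_h = N_h/N.
ȳ_st = (50·31.98 + 90·61.42 + 70·26.78 + 140·49.58) / 350 = 45.5503

ȳ_st ≈ 45.55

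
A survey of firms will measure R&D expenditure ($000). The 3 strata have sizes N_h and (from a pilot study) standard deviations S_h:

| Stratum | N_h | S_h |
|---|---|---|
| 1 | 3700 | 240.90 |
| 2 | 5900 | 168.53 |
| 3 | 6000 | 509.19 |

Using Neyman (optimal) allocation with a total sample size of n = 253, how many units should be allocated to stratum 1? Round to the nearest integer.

46

Neyman allocation: n_h = n · N_h S_h / Σ N_i S_i, with n = 253.
  stratum 1: N_h·S_h = 3700·240.90 = 891330.00
  stratum 2: N_h·S_h = 5900·168.53 = 994327.00
  stratum 3: N_h·S_h = 6000·509.19 = 3055140.00
Σ N_h S_h = 4940797.00
n for stratum 1 = 253·891330.00/4940797.00 = 45.642 → 46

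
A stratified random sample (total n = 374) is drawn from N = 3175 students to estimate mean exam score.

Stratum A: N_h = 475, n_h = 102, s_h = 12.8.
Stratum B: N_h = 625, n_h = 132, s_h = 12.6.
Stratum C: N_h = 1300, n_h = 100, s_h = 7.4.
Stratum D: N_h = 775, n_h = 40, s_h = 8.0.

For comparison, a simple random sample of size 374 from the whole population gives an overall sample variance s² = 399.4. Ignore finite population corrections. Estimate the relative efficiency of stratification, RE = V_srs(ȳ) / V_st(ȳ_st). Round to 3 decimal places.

RE ≈ 3.960

V̂(ȳ_st) = Σ W_h² s_h²/n_h, with W_h = N_h/N and N = 3175:
  stratum A: (475/3175)²·12.8²/102 = 0.0359517
  stratum B: (625/3175)²·12.6²/132 = 0.0466058
  stratum C: (1300/3175)²·7.4²/100 = 0.0918042
  stratum D: (775/3175)²·8.0²/40 = 0.0953314
V_st = 0.269693
V_srs = s²/n = 399.4/374 = 1.06791
Relative efficiency = V_srs / V_st = 1.06791/0.269693 = 3.9597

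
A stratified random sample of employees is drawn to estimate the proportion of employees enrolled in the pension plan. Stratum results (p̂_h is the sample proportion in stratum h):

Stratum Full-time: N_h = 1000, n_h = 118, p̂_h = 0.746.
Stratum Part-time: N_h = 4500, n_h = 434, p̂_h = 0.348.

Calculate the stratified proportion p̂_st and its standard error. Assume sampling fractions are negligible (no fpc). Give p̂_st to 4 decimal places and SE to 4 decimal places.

p̂_st ≈ 0.4204, SE ≈ 0.0201

N = 5500; stratum weights W_h = N_h/N.
p̂_st = Σ W_h p̂_h = (1000·0.746 + 4500·0.348)/5500 = 0.42036
V̂(p̂_st) = Σ W_h² p̂_h(1−p̂_h)/(n_h−1):
  stratum Full-time: (1000/5500)²·0.746·0.254/117 = 5.35379e-05
  stratum Part-time: (4500/5500)²·0.348·0.652/433 = 0.000350783
V̂(p̂_st) = 0.000404321; SE = √V̂ = 0.0201077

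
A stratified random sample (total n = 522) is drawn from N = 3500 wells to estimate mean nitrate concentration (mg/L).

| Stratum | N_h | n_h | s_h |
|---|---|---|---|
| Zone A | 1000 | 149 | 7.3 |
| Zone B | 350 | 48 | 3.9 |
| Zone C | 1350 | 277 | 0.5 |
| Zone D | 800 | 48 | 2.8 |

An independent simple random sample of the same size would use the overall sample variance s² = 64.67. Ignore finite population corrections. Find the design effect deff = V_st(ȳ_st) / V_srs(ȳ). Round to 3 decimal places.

V̂(ȳ_st) = Σ W_h² s_h²/n_h, with W_h = N_h/N and N = 3500:
  stratum Zone A: (1000/3500)²·7.3²/149 = 0.029196
  stratum Zone B: (350/3500)²·3.9²/48 = 0.00316875
  stratum Zone C: (1350/3500)²·0.5²/277 = 0.000134274
  stratum Zone D: (800/3500)²·2.8²/48 = 0.00853333
V_st = 0.0410324
V_srs = s²/n = 64.67/522 = 0.123889
deff = V_st / V_srs = 0.0410324/0.123889 = 0.3312

deff ≈ 0.331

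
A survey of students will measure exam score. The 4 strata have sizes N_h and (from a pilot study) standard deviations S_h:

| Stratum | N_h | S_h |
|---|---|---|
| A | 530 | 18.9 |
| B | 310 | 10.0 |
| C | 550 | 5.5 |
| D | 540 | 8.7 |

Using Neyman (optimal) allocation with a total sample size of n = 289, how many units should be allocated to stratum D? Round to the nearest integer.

Neyman allocation: n_h = n · N_h S_h / Σ N_i S_i, with n = 289.
  stratum A: N_h·S_h = 530·18.9 = 10017.00
  stratum B: N_h·S_h = 310·10.0 = 3100.00
  stratum C: N_h·S_h = 550·5.5 = 3025.00
  stratum D: N_h·S_h = 540·8.7 = 4698.00
Σ N_h S_h = 20840.00
n for stratum D = 289·4698.00/20840.00 = 65.150 → 65

65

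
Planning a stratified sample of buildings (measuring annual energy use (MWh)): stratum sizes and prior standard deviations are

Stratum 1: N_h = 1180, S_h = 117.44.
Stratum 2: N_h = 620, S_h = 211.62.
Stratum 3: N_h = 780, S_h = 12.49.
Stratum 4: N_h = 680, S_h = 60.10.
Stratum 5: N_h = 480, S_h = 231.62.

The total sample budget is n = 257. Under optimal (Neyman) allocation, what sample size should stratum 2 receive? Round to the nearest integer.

78

Neyman allocation: n_h = n · N_h S_h / Σ N_i S_i, with n = 257.
  stratum 1: N_h·S_h = 1180·117.44 = 138579.20
  stratum 2: N_h·S_h = 620·211.62 = 131204.40
  stratum 3: N_h·S_h = 780·12.49 = 9742.20
  stratum 4: N_h·S_h = 680·60.10 = 40868.00
  stratum 5: N_h·S_h = 480·231.62 = 111177.60
Σ N_h S_h = 431571.40
n for stratum 2 = 257·131204.40/431571.40 = 78.132 → 78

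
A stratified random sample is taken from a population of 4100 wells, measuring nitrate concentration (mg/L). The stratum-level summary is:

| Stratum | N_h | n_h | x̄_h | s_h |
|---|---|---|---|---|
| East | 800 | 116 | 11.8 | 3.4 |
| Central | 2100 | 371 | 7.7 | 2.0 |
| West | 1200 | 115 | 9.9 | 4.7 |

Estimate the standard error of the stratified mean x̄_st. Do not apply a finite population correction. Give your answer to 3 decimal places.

V̂(x̄_st) = Σ W_h² s_h²/n_h, with W_h = N_h/N and N = 4100:
  stratum East: (800/4100)²·3.4²/116 = 0.00379413
  stratum Central: (2100/4100)²·2.0²/371 = 0.00282851
  stratum West: (1200/4100)²·4.7²/115 = 0.0164548
V̂(x̄_st) = 0.0230774
SE(x̄_st) = √0.0230774 = 0.151913

SE(x̄_st) ≈ 0.152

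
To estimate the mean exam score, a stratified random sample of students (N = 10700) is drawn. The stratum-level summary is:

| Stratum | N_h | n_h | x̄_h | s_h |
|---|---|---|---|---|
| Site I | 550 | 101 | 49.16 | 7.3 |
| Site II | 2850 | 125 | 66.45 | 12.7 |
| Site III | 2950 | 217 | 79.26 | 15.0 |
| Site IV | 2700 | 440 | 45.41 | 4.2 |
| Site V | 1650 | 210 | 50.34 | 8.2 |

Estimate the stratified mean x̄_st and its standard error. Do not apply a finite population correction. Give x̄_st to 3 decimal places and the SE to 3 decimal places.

x̄_st = Σ W_h x̄_h = (550·49.16 + 2850·66.45 + 2950·79.26 + 2700·45.41 + 1650·50.34)/10700 = 61.29958
V̂(x̄_st) = Σ W_h² s_h²/n_h, with W_h = N_h/N and N = 10700:
  stratum Site I: (550/10700)²·7.3²/101 = 0.00139406
  stratum Site II: (2850/10700)²·12.7²/125 = 0.0915418
  stratum Site III: (2950/10700)²·15.0²/217 = 0.0788133
  stratum Site IV: (2700/10700)²·4.2²/440 = 0.00255274
  stratum Site V: (1650/10700)²·8.2²/210 = 0.00761393
V̂(x̄_st) = 0.181916
SE(x̄_st) = √0.181916 = 0.426516

x̄_st ≈ 61.300, SE ≈ 0.427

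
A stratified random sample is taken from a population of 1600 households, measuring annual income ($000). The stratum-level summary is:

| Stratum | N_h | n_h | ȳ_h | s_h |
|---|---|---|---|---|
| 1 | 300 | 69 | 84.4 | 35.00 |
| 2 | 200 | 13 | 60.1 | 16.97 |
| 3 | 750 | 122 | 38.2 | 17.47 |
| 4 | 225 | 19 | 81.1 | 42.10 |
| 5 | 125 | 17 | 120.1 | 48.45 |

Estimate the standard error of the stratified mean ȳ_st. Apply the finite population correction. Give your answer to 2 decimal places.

V̂(ȳ_st) = Σ W_h² (1 − n_h/N_h) s_h²/n_h, with W_h = N_h/N and N = 1600:
  stratum 1: (300/1600)²·(1 − 69/300)·35.00²/69 = 0.480596
  stratum 2: (200/1600)²·(1 − 13/200)·16.97²/13 = 0.323632
  stratum 3: (750/1600)²·(1 − 122/750)·17.47²/122 = 0.460264
  stratum 4: (225/1600)²·(1 − 19/225)·42.10²/19 = 1.68896
  stratum 5: (125/1600)²·(1 − 17/125)·48.45²/17 = 0.728169
V̂(ȳ_st) = 3.68163
SE(ȳ_st) = √3.68163 = 1.91876

SE(ȳ_st) ≈ 1.92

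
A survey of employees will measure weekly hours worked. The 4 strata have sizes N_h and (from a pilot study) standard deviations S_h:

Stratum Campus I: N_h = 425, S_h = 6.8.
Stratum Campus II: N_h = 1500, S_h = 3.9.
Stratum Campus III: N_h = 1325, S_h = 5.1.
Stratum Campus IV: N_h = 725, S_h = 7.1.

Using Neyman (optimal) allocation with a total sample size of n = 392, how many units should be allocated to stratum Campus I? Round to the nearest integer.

55

Neyman allocation: n_h = n · N_h S_h / Σ N_i S_i, with n = 392.
  stratum Campus I: N_h·S_h = 425·6.8 = 2890.00
  stratum Campus II: N_h·S_h = 1500·3.9 = 5850.00
  stratum Campus III: N_h·S_h = 1325·5.1 = 6757.50
  stratum Campus IV: N_h·S_h = 725·7.1 = 5147.50
Σ N_h S_h = 20645.00
n for stratum Campus I = 392·2890.00/20645.00 = 54.874 → 55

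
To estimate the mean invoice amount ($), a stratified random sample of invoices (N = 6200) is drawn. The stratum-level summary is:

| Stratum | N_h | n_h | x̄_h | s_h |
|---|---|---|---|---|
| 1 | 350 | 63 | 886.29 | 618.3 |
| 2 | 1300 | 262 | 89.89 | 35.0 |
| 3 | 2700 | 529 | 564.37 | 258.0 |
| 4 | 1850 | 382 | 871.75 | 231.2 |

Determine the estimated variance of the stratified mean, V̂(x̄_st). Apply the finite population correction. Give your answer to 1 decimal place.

V̂(x̄_st) ≈ 45.1

V̂(x̄_st) = Σ W_h² (1 − n_h/N_h) s_h²/n_h, with W_h = N_h/N and N = 6200:
  stratum 1: (350/6200)²·(1 − 63/350)·618.3²/63 = 15.8571
  stratum 2: (1300/6200)²·(1 − 262/1300)·35.0²/262 = 0.164132
  stratum 3: (2700/6200)²·(1 − 529/2700)·258.0²/529 = 19.1877
  stratum 4: (1850/6200)²·(1 − 382/1850)·231.2²/382 = 9.88614
V̂(x̄_st) = 45.0951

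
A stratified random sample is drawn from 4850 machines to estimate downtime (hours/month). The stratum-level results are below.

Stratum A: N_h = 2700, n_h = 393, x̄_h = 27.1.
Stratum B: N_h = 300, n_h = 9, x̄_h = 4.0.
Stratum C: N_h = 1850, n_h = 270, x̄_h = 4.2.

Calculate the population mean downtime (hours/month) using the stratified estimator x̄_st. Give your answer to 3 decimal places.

N = Σ N_h = 4850. Stratum weights W_h = N_h/N.
x̄_st = (2700·27.1 + 300·4.0 + 1850·4.2) / 4850 = 16.93608

x̄_st ≈ 16.936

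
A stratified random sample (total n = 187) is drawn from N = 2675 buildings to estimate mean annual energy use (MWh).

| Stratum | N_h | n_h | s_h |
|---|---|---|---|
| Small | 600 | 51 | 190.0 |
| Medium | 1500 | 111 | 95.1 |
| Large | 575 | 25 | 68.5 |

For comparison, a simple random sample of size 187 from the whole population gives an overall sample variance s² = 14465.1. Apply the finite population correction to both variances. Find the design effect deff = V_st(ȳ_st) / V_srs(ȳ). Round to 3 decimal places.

deff ≈ 0.898

V̂(ȳ_st) = Σ W_h² (1 − n_h/N_h) s_h²/n_h, with W_h = N_h/N and N = 2675:
  stratum Small: (600/2675)²·(1 − 51/600)·190.0²/51 = 32.5846
  stratum Medium: (1500/2675)²·(1 − 111/1500)·95.1²/111 = 23.7238
  stratum Large: (575/2675)²·(1 − 25/575)·68.5²/25 = 8.29515
V_st = 64.6036
V_srs = (1 − 187/2675)·14465.1/187 = 71.946
deff = V_st / V_srs = 64.6036/71.946 = 0.8979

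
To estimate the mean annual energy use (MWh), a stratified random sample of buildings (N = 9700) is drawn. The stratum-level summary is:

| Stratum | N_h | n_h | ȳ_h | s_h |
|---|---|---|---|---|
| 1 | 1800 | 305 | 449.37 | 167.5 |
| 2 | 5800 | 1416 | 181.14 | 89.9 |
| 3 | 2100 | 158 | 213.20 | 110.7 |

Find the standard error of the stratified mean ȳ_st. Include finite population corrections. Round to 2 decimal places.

V̂(ȳ_st) = Σ W_h² (1 − n_h/N_h) s_h²/n_h, with W_h = N_h/N and N = 9700:
  stratum 1: (1800/9700)²·(1 − 305/1800)·167.5²/305 = 2.63087
  stratum 2: (5800/9700)²·(1 − 1416/5800)·89.9²/1416 = 1.54245
  stratum 3: (2100/9700)²·(1 − 158/2100)·110.7²/158 = 3.36173
V̂(ȳ_st) = 7.53506
SE(ȳ_st) = √7.53506 = 2.74501

SE(ȳ_st) ≈ 2.75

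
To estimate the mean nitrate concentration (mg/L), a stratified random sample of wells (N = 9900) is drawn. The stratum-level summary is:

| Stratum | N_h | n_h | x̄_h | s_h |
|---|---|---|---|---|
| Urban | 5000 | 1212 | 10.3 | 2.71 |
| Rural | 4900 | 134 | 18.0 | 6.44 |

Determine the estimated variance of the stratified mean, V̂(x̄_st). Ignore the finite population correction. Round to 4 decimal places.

V̂(x̄_st) = Σ W_h² s_h²/n_h, with W_h = N_h/N and N = 9900:
  stratum Urban: (5000/9900)²·2.71²/1212 = 0.00154563
  stratum Rural: (4900/9900)²·6.44²/134 = 0.0758209
V̂(x̄_st) = 0.0773665

V̂(x̄_st) ≈ 0.0774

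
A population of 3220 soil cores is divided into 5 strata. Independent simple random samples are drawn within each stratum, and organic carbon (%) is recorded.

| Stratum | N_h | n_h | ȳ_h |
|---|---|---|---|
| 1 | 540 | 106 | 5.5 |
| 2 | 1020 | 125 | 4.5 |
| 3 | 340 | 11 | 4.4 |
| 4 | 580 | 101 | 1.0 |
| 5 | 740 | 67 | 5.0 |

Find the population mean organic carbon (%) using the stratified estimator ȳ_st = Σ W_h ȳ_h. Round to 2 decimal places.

ȳ_st ≈ 4.14

N = Σ N_h = 3220. Stratum weights W_h = N_h/N.
ȳ_st = (540·5.5 + 1020·4.5 + 340·4.4 + 580·1.0 + 740·5.0) / 3220 = 4.1416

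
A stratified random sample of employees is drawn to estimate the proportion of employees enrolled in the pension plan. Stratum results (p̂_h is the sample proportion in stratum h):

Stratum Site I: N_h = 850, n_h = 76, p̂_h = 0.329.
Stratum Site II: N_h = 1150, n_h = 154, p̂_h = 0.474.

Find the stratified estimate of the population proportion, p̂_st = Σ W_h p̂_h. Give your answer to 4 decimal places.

p̂_st ≈ 0.4124

N = 2000; stratum weights W_h = N_h/N.
p̂_st = Σ W_h p̂_h = (850·0.329 + 1150·0.474)/2000 = 0.41237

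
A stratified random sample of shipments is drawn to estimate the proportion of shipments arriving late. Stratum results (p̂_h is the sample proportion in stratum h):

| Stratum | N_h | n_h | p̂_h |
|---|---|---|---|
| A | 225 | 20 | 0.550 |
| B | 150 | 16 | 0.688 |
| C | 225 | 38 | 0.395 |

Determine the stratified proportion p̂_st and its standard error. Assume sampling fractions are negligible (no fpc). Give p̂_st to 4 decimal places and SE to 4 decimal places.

N = 600; stratum weights W_h = N_h/N.
p̂_st = Σ W_h p̂_h = (225·0.550 + 150·0.688 + 225·0.395)/600 = 0.52637
V̂(p̂_st) = Σ W_h² p̂_h(1−p̂_h)/(n_h−1):
  stratum A: (225/600)²·0.550·0.450/19 = 0.00183183
  stratum B: (150/600)²·0.688·0.312/15 = 0.0008944
  stratum C: (225/600)²·0.395·0.605/37 = 0.000908266
V̂(p̂_st) = 0.00363449; SE = √V̂ = 0.0602867

p̂_st ≈ 0.5264, SE ≈ 0.0603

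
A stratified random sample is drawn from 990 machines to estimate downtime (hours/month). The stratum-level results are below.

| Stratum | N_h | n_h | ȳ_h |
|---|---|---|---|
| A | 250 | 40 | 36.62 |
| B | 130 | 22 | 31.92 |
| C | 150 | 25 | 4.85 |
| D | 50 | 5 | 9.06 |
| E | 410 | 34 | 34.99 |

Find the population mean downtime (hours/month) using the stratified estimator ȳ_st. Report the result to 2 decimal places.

N = Σ N_h = 990. Stratum weights W_h = N_h/N.
ȳ_st = (250·36.62 + 130·31.92 + 150·4.85 + 50·9.06 + 410·34.99) / 990 = 29.1222

ȳ_st ≈ 29.12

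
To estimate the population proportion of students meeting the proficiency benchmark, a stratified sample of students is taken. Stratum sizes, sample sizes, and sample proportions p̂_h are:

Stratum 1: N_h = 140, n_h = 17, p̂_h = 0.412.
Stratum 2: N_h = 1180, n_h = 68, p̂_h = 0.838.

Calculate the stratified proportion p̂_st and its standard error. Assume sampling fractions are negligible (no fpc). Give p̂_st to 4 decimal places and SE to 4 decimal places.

p̂_st ≈ 0.7928, SE ≈ 0.0423

N = 1320; stratum weights W_h = N_h/N.
p̂_st = Σ W_h p̂_h = (140·0.412 + 1180·0.838)/1320 = 0.79282
V̂(p̂_st) = Σ W_h² p̂_h(1−p̂_h)/(n_h−1):
  stratum 1: (140/1320)²·0.412·0.588/16 = 0.000170319
  stratum 2: (1180/1320)²·0.838·0.162/67 = 0.0016192
V̂(p̂_st) = 0.00178952; SE = √V̂ = 0.0423027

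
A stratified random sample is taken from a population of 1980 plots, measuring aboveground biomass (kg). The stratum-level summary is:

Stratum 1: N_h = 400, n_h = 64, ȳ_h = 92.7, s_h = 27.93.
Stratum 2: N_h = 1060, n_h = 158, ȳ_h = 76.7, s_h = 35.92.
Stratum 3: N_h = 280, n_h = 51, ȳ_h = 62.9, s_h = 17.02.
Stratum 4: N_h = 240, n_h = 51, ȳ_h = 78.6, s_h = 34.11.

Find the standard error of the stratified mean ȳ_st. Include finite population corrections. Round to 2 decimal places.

SE(ȳ_st) ≈ 1.66

V̂(ȳ_st) = Σ W_h² (1 − n_h/N_h) s_h²/n_h, with W_h = N_h/N and N = 1980:
  stratum 1: (400/1980)²·(1 − 64/400)·27.93²/64 = 0.41786
  stratum 2: (1060/1980)²·(1 − 158/1060)·35.92²/158 = 1.99158
  stratum 3: (280/1980)²·(1 − 51/280)·17.02²/51 = 0.0928992
  stratum 4: (240/1980)²·(1 − 51/240)·34.11²/51 = 0.263959
V̂(ȳ_st) = 2.7663
SE(ȳ_st) = √2.7663 = 1.66322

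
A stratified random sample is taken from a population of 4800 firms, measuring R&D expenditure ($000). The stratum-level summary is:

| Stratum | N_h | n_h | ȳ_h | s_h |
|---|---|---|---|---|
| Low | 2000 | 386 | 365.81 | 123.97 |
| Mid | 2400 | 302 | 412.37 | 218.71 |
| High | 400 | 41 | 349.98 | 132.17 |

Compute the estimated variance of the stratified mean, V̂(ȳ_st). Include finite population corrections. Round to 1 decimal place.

V̂(ȳ_st) = Σ W_h² (1 − n_h/N_h) s_h²/n_h, with W_h = N_h/N and N = 4800:
  stratum Low: (2000/4800)²·(1 − 386/2000)·123.97²/386 = 5.57824
  stratum Mid: (2400/4800)²·(1 − 302/2400)·218.71²/302 = 34.615
  stratum High: (400/4800)²·(1 − 41/400)·132.17²/41 = 2.65555
V̂(ȳ_st) = 42.8488

V̂(ȳ_st) ≈ 42.8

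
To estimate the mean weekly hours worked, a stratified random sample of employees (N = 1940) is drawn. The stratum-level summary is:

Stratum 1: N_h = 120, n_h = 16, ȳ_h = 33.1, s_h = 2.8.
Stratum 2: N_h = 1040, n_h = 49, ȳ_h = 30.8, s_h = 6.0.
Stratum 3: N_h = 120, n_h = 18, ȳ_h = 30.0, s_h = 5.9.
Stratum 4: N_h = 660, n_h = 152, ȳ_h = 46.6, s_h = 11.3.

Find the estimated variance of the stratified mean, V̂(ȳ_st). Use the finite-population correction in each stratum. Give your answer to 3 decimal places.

V̂(ȳ_st) = Σ W_h² (1 − n_h/N_h) s_h²/n_h, with W_h = N_h/N and N = 1940:
  stratum 1: (120/1940)²·(1 − 16/120)·2.8²/16 = 0.00162483
  stratum 2: (1040/1940)²·(1 − 49/1040)·6.0²/49 = 0.201192
  stratum 3: (120/1940)²·(1 − 18/120)·5.9²/18 = 0.0062894
  stratum 4: (660/1940)²·(1 − 152/660)·11.3²/152 = 0.0748372
V̂(ȳ_st) = 0.283943

V̂(ȳ_st) ≈ 0.284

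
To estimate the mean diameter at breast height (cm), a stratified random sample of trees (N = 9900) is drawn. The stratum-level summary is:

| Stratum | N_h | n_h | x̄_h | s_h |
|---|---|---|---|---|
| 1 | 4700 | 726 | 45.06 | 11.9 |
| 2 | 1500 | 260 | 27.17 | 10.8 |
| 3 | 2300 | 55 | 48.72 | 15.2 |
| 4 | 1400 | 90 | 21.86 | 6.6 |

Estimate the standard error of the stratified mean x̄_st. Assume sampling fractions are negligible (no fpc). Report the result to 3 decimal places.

V̂(x̄_st) = Σ W_h² s_h²/n_h, with W_h = N_h/N and N = 9900:
  stratum 1: (4700/9900)²·11.9²/726 = 0.0439625
  stratum 2: (1500/9900)²·10.8²/260 = 0.0102988
  stratum 3: (2300/9900)²·15.2²/55 = 0.22673
  stratum 4: (1400/9900)²·6.6²/90 = 0.00967901
V̂(x̄_st) = 0.290671
SE(x̄_st) = √0.290671 = 0.539139

SE(x̄_st) ≈ 0.539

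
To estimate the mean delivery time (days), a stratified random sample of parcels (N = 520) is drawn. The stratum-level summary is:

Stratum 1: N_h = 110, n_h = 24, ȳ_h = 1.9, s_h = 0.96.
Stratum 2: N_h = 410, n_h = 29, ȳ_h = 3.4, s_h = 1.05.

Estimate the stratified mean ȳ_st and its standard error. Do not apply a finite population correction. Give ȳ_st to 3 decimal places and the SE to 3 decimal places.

ȳ_st ≈ 3.083, SE ≈ 0.159

ȳ_st = Σ W_h ȳ_h = (110·1.9 + 410·3.4)/520 = 3.08269
V̂(ȳ_st) = Σ W_h² s_h²/n_h, with W_h = N_h/N and N = 520:
  stratum 1: (110/520)²·0.96²/24 = 0.00171834
  stratum 2: (410/520)²·1.05²/29 = 0.0236342
V̂(ȳ_st) = 0.0253526
SE(ȳ_st) = √0.0253526 = 0.159225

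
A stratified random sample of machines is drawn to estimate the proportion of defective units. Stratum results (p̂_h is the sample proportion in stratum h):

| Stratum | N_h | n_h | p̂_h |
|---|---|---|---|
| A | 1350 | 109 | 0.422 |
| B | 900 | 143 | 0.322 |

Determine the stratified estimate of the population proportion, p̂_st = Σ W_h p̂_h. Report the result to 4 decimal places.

N = 2250; stratum weights W_h = N_h/N.
p̂_st = Σ W_h p̂_h = (1350·0.422 + 900·0.322)/2250 = 0.38200

p̂_st ≈ 0.3820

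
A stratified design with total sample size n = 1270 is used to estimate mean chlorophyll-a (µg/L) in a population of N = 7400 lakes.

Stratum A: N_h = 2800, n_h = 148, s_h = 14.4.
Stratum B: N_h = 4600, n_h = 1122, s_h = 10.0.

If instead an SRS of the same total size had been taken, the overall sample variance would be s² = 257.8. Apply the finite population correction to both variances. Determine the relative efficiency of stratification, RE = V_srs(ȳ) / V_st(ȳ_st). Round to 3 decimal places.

V̂(ȳ_st) = Σ W_h² (1 − n_h/N_h) s_h²/n_h, with W_h = N_h/N and N = 7400:
  stratum A: (2800/7400)²·(1 − 148/2800)·14.4²/148 = 0.18999
  stratum B: (4600/7400)²·(1 − 1122/4600)·10.0²/1122 = 0.0260394
V_st = 0.21603
V_srs = (1 − 1270/7400)·257.8/1270 = 0.168154
Relative efficiency = V_srs / V_st = 0.168154/0.21603 = 0.7784

RE ≈ 0.778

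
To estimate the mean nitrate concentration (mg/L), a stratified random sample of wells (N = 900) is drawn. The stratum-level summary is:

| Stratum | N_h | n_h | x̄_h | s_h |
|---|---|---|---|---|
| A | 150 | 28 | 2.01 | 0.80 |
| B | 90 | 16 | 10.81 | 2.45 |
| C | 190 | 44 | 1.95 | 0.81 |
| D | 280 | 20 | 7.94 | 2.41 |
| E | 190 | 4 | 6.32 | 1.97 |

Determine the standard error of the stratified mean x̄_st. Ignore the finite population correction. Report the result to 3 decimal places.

SE(x̄_st) ≈ 0.276

V̂(x̄_st) = Σ W_h² s_h²/n_h, with W_h = N_h/N and N = 900:
  stratum A: (150/900)²·0.80²/28 = 0.000634921
  stratum B: (90/900)²·2.45²/16 = 0.00375156
  stratum C: (190/900)²·0.81²/44 = 0.000664568
  stratum D: (280/900)²·2.41²/20 = 0.0281083
  stratum E: (190/900)²·1.97²/4 = 0.0432409
V̂(x̄_st) = 0.0764003
SE(x̄_st) = √0.0764003 = 0.276406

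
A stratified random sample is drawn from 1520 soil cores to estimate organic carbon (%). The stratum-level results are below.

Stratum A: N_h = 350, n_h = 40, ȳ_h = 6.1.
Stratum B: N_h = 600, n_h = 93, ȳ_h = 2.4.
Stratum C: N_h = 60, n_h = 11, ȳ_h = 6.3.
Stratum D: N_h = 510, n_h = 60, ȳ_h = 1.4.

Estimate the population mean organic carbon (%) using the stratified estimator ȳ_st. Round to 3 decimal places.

ȳ_st ≈ 3.070

N = Σ N_h = 1520. Stratum weights W_h = N_h/N.
ȳ_st = (350·6.1 + 600·2.4 + 60·6.3 + 510·1.4) / 1520 = 3.07039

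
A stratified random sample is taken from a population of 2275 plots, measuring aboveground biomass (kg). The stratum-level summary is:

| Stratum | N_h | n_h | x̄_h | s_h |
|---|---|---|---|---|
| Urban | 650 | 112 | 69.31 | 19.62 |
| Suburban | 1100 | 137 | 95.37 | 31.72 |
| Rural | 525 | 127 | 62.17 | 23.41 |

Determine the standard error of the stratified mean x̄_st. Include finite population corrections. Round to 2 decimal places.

SE(x̄_st) ≈ 1.38

V̂(x̄_st) = Σ W_h² (1 − n_h/N_h) s_h²/n_h, with W_h = N_h/N and N = 2275:
  stratum Urban: (650/2275)²·(1 − 112/650)·19.62²/112 = 0.232227
  stratum Suburban: (1100/2275)²·(1 − 137/1100)·31.72²/137 = 1.50315
  stratum Rural: (525/2275)²·(1 − 127/525)·23.41²/127 = 0.174212
V̂(x̄_st) = 1.90959
SE(x̄_st) = √1.90959 = 1.38188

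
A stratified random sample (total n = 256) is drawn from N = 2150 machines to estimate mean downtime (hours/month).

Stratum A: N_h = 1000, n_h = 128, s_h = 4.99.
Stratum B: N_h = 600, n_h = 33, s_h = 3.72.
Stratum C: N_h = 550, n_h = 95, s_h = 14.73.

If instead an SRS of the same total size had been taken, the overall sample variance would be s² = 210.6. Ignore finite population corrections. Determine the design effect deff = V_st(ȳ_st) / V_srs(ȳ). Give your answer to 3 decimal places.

deff ≈ 0.273

V̂(ȳ_st) = Σ W_h² s_h²/n_h, with W_h = N_h/N and N = 2150:
  stratum A: (1000/2150)²·4.99²/128 = 0.0420837
  stratum B: (600/2150)²·3.72²/33 = 0.0326586
  stratum C: (550/2150)²·14.73²/95 = 0.149462
V_st = 0.224204
V_srs = s²/n = 210.6/256 = 0.822656
deff = V_st / V_srs = 0.224204/0.822656 = 0.2725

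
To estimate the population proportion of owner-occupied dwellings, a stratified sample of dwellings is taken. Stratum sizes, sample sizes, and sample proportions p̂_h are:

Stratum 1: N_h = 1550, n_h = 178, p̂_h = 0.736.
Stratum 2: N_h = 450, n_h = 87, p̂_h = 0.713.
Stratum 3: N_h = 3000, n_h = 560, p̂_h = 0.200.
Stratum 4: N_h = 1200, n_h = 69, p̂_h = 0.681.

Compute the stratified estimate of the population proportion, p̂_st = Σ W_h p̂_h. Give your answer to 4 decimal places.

N = 6200; stratum weights W_h = N_h/N.
p̂_st = Σ W_h p̂_h = (1550·0.736 + 450·0.713 + 3000·0.200 + 1200·0.681)/6200 = 0.46433

p̂_st ≈ 0.4643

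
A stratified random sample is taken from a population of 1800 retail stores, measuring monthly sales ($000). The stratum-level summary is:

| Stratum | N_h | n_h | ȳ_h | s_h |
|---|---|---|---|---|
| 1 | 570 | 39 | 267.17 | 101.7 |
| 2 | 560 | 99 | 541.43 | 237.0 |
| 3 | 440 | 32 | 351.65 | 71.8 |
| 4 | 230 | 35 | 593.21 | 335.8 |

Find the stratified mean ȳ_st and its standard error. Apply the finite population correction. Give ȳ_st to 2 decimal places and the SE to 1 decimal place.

ȳ_st ≈ 414.81, SE ≈ 11.1

ȳ_st = Σ W_h ȳ_h = (570·267.17 + 560·541.43 + 440·351.65 + 230·593.21)/1800 = 414.80667
V̂(ȳ_st) = Σ W_h² (1 − n_h/N_h) s_h²/n_h, with W_h = N_h/N and N = 1800:
  stratum 1: (570/1800)²·(1 − 39/570)·101.7²/39 = 24.7743
  stratum 2: (560/1800)²·(1 − 99/560)·237.0²/99 = 45.207
  stratum 3: (440/1800)²·(1 − 32/440)·71.8²/32 = 8.9262
  stratum 4: (230/1800)²·(1 − 35/230)·335.8²/35 = 44.5975
V̂(ȳ_st) = 123.505
SE(ȳ_st) = √123.505 = 11.1133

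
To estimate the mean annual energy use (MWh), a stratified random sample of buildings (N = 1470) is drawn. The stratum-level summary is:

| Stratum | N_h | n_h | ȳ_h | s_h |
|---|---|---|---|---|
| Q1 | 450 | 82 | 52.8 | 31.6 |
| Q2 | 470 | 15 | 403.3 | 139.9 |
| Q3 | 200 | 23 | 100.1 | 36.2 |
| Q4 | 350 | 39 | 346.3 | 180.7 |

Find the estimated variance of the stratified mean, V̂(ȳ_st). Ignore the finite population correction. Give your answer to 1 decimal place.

V̂(ȳ_st) ≈ 183.0

V̂(ȳ_st) = Σ W_h² s_h²/n_h, with W_h = N_h/N and N = 1470:
  stratum Q1: (450/1470)²·31.6²/82 = 1.14117
  stratum Q2: (470/1470)²·139.9²/15 = 133.384
  stratum Q3: (200/1470)²·36.2²/23 = 1.05467
  stratum Q4: (350/1470)²·180.7²/39 = 47.4628
V̂(ȳ_st) = 183.043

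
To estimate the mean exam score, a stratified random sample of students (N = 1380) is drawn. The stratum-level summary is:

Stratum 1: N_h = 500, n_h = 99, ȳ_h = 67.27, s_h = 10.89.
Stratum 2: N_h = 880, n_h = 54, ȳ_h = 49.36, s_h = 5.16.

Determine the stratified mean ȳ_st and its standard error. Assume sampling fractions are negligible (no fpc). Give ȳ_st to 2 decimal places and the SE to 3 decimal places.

ȳ_st ≈ 55.85, SE ≈ 0.598

ȳ_st = Σ W_h ȳ_h = (500·67.27 + 880·49.36)/1380 = 55.84913
V̂(ȳ_st) = Σ W_h² s_h²/n_h, with W_h = N_h/N and N = 1380:
  stratum 1: (500/1380)²·10.89²/99 = 0.157254
  stratum 2: (880/1380)²·5.16²/54 = 0.200499
V̂(ȳ_st) = 0.357754
SE(ȳ_st) = √0.357754 = 0.598125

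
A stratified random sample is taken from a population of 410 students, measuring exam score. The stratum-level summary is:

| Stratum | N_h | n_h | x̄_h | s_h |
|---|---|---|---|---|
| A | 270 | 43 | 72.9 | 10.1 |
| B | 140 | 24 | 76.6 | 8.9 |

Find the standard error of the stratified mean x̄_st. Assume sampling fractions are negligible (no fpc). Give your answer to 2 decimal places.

SE(x̄_st) ≈ 1.19

V̂(x̄_st) = Σ W_h² s_h²/n_h, with W_h = N_h/N and N = 410:
  stratum A: (270/410)²·10.1²/43 = 1.02881
  stratum B: (140/410)²·8.9²/24 = 0.38482
V̂(x̄_st) = 1.41363
SE(x̄_st) = √1.41363 = 1.18896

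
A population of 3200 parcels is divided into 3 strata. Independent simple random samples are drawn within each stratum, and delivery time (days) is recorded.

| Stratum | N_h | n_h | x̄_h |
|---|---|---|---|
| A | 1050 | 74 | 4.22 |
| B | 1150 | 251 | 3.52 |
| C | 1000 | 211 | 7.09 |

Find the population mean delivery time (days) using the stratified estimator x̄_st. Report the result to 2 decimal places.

N = Σ N_h = 3200. Stratum weights W_h = N_h/N.
x̄_st = (1050·4.22 + 1150·3.52 + 1000·7.09) / 3200 = 4.8653

x̄_st ≈ 4.87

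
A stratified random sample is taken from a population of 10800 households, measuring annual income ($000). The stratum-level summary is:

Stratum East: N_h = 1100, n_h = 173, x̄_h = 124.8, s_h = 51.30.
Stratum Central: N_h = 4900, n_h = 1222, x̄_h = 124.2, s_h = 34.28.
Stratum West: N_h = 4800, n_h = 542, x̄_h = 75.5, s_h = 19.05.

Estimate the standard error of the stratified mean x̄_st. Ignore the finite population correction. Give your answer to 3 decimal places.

V̂(x̄_st) = Σ W_h² s_h²/n_h, with W_h = N_h/N and N = 10800:
  stratum East: (1100/10800)²·51.30²/173 = 0.157807
  stratum Central: (4900/10800)²·34.28²/1222 = 0.19795
  stratum West: (4800/10800)²·19.05²/542 = 0.132259
V̂(x̄_st) = 0.488016
SE(x̄_st) = √0.488016 = 0.698581

SE(x̄_st) ≈ 0.699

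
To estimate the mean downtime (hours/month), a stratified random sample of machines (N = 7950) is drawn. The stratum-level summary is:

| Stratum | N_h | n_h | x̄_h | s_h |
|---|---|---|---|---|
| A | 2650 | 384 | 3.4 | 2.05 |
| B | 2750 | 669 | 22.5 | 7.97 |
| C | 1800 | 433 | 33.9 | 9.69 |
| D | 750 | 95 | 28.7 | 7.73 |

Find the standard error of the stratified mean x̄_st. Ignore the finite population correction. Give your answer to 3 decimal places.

SE(x̄_st) ≈ 0.171

V̂(x̄_st) = Σ W_h² s_h²/n_h, with W_h = N_h/N and N = 7950:
  stratum A: (2650/7950)²·2.05²/384 = 0.001216
  stratum B: (2750/7950)²·7.97²/669 = 0.0113611
  stratum C: (1800/7950)²·9.69²/433 = 0.0111166
  stratum D: (750/7950)²·7.73²/95 = 0.00559788
V̂(x̄_st) = 0.0292916
SE(x̄_st) = √0.0292916 = 0.171148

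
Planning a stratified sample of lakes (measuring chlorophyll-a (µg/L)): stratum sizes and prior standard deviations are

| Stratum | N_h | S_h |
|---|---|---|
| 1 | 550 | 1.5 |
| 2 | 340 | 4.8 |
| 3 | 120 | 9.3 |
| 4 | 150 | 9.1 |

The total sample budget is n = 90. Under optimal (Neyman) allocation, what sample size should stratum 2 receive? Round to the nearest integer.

30

Neyman allocation: n_h = n · N_h S_h / Σ N_i S_i, with n = 90.
  stratum 1: N_h·S_h = 550·1.5 = 825.00
  stratum 2: N_h·S_h = 340·4.8 = 1632.00
  stratum 3: N_h·S_h = 120·9.3 = 1116.00
  stratum 4: N_h·S_h = 150·9.1 = 1365.00
Σ N_h S_h = 4938.00
n for stratum 2 = 90·1632.00/4938.00 = 29.745 → 30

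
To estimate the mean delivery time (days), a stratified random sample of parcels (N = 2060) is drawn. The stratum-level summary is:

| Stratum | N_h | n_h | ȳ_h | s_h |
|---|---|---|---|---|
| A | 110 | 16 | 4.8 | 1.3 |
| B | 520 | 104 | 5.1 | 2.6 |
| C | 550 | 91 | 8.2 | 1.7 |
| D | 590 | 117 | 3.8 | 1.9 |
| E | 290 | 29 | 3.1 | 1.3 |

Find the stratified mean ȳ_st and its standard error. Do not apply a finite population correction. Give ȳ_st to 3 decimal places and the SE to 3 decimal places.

ȳ_st ≈ 5.258, SE ≈ 0.102

ȳ_st = Σ W_h ȳ_h = (110·4.8 + 520·5.1 + 550·8.2 + 590·3.8 + 290·3.1)/2060 = 5.25777
V̂(ȳ_st) = Σ W_h² s_h²/n_h, with W_h = N_h/N and N = 2060:
  stratum A: (110/2060)²·1.3²/16 = 0.000301174
  stratum B: (520/2060)²·2.6²/104 = 0.00414177
  stratum C: (550/2060)²·1.7²/91 = 0.00226385
  stratum D: (590/2060)²·1.9²/117 = 0.00253099
  stratum E: (290/2060)²·1.3²/29 = 0.00115492
V̂(ȳ_st) = 0.0103927
SE(ȳ_st) = √0.0103927 = 0.101945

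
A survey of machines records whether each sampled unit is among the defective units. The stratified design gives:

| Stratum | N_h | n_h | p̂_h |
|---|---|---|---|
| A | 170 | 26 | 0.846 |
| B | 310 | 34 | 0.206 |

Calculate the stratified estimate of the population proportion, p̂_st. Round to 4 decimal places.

p̂_st ≈ 0.4327

N = 480; stratum weights W_h = N_h/N.
p̂_st = Σ W_h p̂_h = (170·0.846 + 310·0.206)/480 = 0.43267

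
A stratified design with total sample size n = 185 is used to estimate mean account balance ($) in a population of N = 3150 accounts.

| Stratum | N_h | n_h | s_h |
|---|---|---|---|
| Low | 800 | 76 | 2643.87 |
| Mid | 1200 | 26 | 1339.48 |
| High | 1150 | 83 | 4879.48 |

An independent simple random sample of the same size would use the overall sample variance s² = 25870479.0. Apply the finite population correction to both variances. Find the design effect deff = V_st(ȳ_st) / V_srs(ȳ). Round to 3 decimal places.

V̂(ȳ_st) = Σ W_h² (1 − n_h/N_h) s_h²/n_h, with W_h = N_h/N and N = 3150:
  stratum Low: (800/3150)²·(1 − 76/800)·2643.87²/76 = 5368.76
  stratum Mid: (1200/3150)²·(1 − 26/1200)·1339.48²/26 = 9797.77
  stratum High: (1150/3150)²·(1 − 83/1150)·4879.48²/83 = 35474
V_st = 50640.5
V_srs = (1 − 185/3150)·25870479.0/185 = 131628
deff = V_st / V_srs = 50640.5/131628 = 0.3847

deff ≈ 0.385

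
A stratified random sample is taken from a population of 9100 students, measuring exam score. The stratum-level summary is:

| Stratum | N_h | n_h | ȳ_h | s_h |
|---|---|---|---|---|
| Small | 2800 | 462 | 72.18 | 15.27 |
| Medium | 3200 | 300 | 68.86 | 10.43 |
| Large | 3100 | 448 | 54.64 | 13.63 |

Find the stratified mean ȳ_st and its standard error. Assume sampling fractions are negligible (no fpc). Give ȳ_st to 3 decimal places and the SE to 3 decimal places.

ȳ_st = Σ W_h ȳ_h = (2800·72.18 + 3200·68.86 + 3100·54.64)/9100 = 65.03736
V̂(ȳ_st) = Σ W_h² s_h²/n_h, with W_h = N_h/N and N = 9100:
  stratum Small: (2800/9100)²·15.27²/462 = 0.0477826
  stratum Medium: (3200/9100)²·10.43²/300 = 0.0448399
  stratum Large: (3100/9100)²·13.63²/448 = 0.0481232
V̂(ȳ_st) = 0.140746
SE(ȳ_st) = √0.140746 = 0.375161

ȳ_st ≈ 65.037, SE ≈ 0.375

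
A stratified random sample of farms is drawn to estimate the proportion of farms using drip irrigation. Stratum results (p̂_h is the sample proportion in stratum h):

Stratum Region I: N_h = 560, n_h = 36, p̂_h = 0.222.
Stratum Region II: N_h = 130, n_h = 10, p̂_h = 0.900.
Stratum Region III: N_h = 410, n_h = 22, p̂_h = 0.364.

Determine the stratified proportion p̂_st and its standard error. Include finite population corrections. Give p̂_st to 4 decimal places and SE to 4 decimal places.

N = 1100; stratum weights W_h = N_h/N.
p̂_st = Σ W_h p̂_h = (560·0.222 + 130·0.900 + 410·0.364)/1100 = 0.35505
V̂(p̂_st) = Σ W_h² (1 − n_h/N_h) p̂_h(1−p̂_h)/(n_h−1):
  stratum Region I: (560/1100)²·(1 − 36/560)·0.222·0.778/35 = 0.00119674
  stratum Region II: (130/1100)²·(1 − 10/130)·0.900·0.100/9 = 0.000128926
  stratum Region III: (410/1100)²·(1 − 22/410)·0.364·0.636/21 = 0.00144934
V̂(p̂_st) = 0.002775; SE = √V̂ = 0.0526783

p̂_st ≈ 0.3551, SE ≈ 0.0527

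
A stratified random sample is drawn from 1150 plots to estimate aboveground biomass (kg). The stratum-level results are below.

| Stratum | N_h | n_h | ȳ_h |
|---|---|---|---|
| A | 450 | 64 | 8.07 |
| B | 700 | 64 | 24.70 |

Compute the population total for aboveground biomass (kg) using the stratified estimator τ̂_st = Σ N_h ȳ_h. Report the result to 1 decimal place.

τ̂_st = Σ N_h ȳ_h = 450·8.07 + 700·24.70 = 20921.5

τ̂_st ≈ 20921.5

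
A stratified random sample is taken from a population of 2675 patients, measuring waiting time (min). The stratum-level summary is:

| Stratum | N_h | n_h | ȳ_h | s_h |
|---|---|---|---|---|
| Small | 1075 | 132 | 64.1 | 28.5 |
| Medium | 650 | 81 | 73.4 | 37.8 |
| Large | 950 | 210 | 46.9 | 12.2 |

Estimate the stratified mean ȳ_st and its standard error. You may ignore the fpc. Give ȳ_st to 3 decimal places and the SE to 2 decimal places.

ȳ_st ≈ 60.251, SE ≈ 1.46

ȳ_st = Σ W_h ȳ_h = (1075·64.1 + 650·73.4 + 950·46.9)/2675 = 60.25140
V̂(ȳ_st) = Σ W_h² s_h²/n_h, with W_h = N_h/N and N = 2675:
  stratum Small: (1075/2675)²·28.5²/132 = 0.993768
  stratum Medium: (650/2675)²·37.8²/81 = 1.04154
  stratum Large: (950/2675)²·12.2²/210 = 0.0893923
V̂(ȳ_st) = 2.1247
SE(ȳ_st) = √2.1247 = 1.45764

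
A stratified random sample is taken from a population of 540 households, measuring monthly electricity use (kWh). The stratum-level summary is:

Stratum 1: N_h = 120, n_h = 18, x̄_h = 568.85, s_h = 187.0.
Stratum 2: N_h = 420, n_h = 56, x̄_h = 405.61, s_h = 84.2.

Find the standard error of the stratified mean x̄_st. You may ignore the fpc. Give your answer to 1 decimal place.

V̂(x̄_st) = Σ W_h² s_h²/n_h, with W_h = N_h/N and N = 540:
  stratum 1: (120/540)²·187.0²/18 = 95.9369
  stratum 2: (420/540)²·84.2²/56 = 76.5856
V̂(x̄_st) = 172.523
SE(x̄_st) = √172.523 = 13.1348

SE(x̄_st) ≈ 13.1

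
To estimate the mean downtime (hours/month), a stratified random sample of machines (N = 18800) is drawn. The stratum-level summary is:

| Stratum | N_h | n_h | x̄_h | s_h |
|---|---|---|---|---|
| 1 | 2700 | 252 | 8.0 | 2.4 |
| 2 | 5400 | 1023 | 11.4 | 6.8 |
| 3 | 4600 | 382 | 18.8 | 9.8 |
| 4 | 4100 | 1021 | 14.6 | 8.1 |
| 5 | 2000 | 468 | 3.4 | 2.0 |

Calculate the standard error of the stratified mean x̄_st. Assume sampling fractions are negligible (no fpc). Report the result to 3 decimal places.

SE(x̄_st) ≈ 0.150

V̂(x̄_st) = Σ W_h² s_h²/n_h, with W_h = N_h/N and N = 18800:
  stratum 1: (2700/18800)²·2.4²/252 = 0.000471448
  stratum 2: (5400/18800)²·6.8²/1023 = 0.00372919
  stratum 3: (4600/18800)²·9.8²/382 = 0.0150518
  stratum 4: (4100/18800)²·8.1²/1021 = 0.0030563
  stratum 5: (2000/18800)²·2.0²/468 = 9.67294e-05
V̂(x̄_st) = 0.0224055
SE(x̄_st) = √0.0224055 = 0.149685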